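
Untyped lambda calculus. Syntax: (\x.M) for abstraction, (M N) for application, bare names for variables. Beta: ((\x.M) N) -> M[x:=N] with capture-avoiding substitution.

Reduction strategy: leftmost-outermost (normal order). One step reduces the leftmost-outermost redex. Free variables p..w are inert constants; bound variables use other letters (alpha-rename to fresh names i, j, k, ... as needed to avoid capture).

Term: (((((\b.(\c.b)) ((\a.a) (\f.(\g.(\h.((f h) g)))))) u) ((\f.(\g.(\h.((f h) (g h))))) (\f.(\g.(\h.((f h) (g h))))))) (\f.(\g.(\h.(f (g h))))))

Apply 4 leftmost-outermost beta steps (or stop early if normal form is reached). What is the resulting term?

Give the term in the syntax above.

Step 0: (((((\b.(\c.b)) ((\a.a) (\f.(\g.(\h.((f h) g)))))) u) ((\f.(\g.(\h.((f h) (g h))))) (\f.(\g.(\h.((f h) (g h))))))) (\f.(\g.(\h.(f (g h))))))
Step 1: ((((\c.((\a.a) (\f.(\g.(\h.((f h) g)))))) u) ((\f.(\g.(\h.((f h) (g h))))) (\f.(\g.(\h.((f h) (g h))))))) (\f.(\g.(\h.(f (g h))))))
Step 2: ((((\a.a) (\f.(\g.(\h.((f h) g))))) ((\f.(\g.(\h.((f h) (g h))))) (\f.(\g.(\h.((f h) (g h))))))) (\f.(\g.(\h.(f (g h))))))
Step 3: (((\f.(\g.(\h.((f h) g)))) ((\f.(\g.(\h.((f h) (g h))))) (\f.(\g.(\h.((f h) (g h))))))) (\f.(\g.(\h.(f (g h))))))
Step 4: ((\g.(\h.((((\f.(\g.(\h.((f h) (g h))))) (\f.(\g.(\h.((f h) (g h)))))) h) g))) (\f.(\g.(\h.(f (g h))))))

Answer: ((\g.(\h.((((\f.(\g.(\h.((f h) (g h))))) (\f.(\g.(\h.((f h) (g h)))))) h) g))) (\f.(\g.(\h.(f (g h))))))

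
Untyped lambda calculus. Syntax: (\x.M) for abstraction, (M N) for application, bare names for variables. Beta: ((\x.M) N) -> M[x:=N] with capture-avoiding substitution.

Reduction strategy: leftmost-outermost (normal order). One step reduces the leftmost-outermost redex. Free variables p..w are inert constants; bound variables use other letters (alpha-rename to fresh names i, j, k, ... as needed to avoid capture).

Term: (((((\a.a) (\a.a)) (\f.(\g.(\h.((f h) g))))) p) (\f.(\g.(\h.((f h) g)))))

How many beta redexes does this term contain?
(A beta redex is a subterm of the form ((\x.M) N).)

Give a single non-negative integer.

Answer: 1

Derivation:
Term: (((((\a.a) (\a.a)) (\f.(\g.(\h.((f h) g))))) p) (\f.(\g.(\h.((f h) g)))))
  Redex: ((\a.a) (\a.a))
Total redexes: 1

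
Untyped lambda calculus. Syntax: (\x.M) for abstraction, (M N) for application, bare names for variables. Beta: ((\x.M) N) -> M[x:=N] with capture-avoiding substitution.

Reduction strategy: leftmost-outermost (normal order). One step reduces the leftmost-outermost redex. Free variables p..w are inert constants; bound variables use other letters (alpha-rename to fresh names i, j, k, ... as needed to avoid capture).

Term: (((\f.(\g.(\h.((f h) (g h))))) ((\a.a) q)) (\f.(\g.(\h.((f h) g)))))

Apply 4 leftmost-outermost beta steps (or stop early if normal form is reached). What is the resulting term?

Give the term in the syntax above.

Step 0: (((\f.(\g.(\h.((f h) (g h))))) ((\a.a) q)) (\f.(\g.(\h.((f h) g)))))
Step 1: ((\g.(\h.((((\a.a) q) h) (g h)))) (\f.(\g.(\h.((f h) g)))))
Step 2: (\h.((((\a.a) q) h) ((\f.(\g.(\h.((f h) g)))) h)))
Step 3: (\h.((q h) ((\f.(\g.(\h.((f h) g)))) h)))
Step 4: (\h.((q h) (\g.(\i.((h i) g)))))

Answer: (\h.((q h) (\g.(\i.((h i) g)))))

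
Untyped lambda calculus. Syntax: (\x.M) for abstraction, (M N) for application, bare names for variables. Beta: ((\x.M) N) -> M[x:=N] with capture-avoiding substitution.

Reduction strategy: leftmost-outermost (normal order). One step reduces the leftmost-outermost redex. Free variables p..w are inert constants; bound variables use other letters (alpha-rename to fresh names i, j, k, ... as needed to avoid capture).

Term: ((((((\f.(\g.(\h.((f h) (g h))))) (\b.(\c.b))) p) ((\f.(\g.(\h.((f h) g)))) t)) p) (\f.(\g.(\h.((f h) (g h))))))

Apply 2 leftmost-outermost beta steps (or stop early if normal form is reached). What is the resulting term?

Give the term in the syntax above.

Step 0: ((((((\f.(\g.(\h.((f h) (g h))))) (\b.(\c.b))) p) ((\f.(\g.(\h.((f h) g)))) t)) p) (\f.(\g.(\h.((f h) (g h))))))
Step 1: (((((\g.(\h.(((\b.(\c.b)) h) (g h)))) p) ((\f.(\g.(\h.((f h) g)))) t)) p) (\f.(\g.(\h.((f h) (g h))))))
Step 2: ((((\h.(((\b.(\c.b)) h) (p h))) ((\f.(\g.(\h.((f h) g)))) t)) p) (\f.(\g.(\h.((f h) (g h))))))

Answer: ((((\h.(((\b.(\c.b)) h) (p h))) ((\f.(\g.(\h.((f h) g)))) t)) p) (\f.(\g.(\h.((f h) (g h))))))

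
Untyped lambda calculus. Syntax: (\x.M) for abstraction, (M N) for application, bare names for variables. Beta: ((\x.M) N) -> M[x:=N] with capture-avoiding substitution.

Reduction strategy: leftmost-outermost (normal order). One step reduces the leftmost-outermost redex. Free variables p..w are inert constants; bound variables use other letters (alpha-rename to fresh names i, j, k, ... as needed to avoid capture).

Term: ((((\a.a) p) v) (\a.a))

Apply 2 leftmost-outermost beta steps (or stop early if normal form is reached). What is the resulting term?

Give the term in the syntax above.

Step 0: ((((\a.a) p) v) (\a.a))
Step 1: ((p v) (\a.a))
Step 2: (normal form reached)

Answer: ((p v) (\a.a))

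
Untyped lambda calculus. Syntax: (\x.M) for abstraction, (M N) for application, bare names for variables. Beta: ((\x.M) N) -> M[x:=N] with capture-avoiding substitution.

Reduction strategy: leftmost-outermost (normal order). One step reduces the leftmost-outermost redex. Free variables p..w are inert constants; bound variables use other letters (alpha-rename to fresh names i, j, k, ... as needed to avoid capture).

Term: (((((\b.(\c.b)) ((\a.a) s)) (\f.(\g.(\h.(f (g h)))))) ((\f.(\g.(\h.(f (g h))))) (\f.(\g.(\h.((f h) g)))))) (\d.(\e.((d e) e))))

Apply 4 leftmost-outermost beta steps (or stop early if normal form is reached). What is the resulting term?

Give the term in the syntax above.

Answer: ((s (\g.(\h.((\f.(\g.(\h.((f h) g)))) (g h))))) (\d.(\e.((d e) e))))

Derivation:
Step 0: (((((\b.(\c.b)) ((\a.a) s)) (\f.(\g.(\h.(f (g h)))))) ((\f.(\g.(\h.(f (g h))))) (\f.(\g.(\h.((f h) g)))))) (\d.(\e.((d e) e))))
Step 1: ((((\c.((\a.a) s)) (\f.(\g.(\h.(f (g h)))))) ((\f.(\g.(\h.(f (g h))))) (\f.(\g.(\h.((f h) g)))))) (\d.(\e.((d e) e))))
Step 2: ((((\a.a) s) ((\f.(\g.(\h.(f (g h))))) (\f.(\g.(\h.((f h) g)))))) (\d.(\e.((d e) e))))
Step 3: ((s ((\f.(\g.(\h.(f (g h))))) (\f.(\g.(\h.((f h) g)))))) (\d.(\e.((d e) e))))
Step 4: ((s (\g.(\h.((\f.(\g.(\h.((f h) g)))) (g h))))) (\d.(\e.((d e) e))))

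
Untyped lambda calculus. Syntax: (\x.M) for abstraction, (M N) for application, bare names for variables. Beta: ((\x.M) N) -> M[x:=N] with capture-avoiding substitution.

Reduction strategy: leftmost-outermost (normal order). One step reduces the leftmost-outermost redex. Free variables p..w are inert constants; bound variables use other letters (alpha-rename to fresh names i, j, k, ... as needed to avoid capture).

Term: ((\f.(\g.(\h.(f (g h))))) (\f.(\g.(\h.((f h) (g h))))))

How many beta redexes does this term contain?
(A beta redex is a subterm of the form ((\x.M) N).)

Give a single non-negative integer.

Answer: 1

Derivation:
Term: ((\f.(\g.(\h.(f (g h))))) (\f.(\g.(\h.((f h) (g h))))))
  Redex: ((\f.(\g.(\h.(f (g h))))) (\f.(\g.(\h.((f h) (g h))))))
Total redexes: 1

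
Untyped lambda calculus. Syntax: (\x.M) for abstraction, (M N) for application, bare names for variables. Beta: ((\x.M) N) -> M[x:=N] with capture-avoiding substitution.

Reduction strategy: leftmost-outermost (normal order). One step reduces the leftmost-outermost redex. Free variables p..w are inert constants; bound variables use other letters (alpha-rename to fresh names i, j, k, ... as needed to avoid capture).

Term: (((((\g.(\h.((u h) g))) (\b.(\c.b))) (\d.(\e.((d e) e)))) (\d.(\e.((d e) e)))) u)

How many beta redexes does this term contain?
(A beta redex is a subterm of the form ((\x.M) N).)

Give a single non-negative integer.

Term: (((((\g.(\h.((u h) g))) (\b.(\c.b))) (\d.(\e.((d e) e)))) (\d.(\e.((d e) e)))) u)
  Redex: ((\g.(\h.((u h) g))) (\b.(\c.b)))
Total redexes: 1

Answer: 1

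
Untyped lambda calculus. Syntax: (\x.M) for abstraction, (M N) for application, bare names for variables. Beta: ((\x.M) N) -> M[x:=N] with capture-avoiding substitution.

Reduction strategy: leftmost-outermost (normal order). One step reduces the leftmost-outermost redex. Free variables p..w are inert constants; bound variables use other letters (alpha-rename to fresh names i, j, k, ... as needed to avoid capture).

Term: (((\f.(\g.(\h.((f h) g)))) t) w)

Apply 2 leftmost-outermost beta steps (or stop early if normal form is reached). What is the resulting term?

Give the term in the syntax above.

Answer: (\h.((t h) w))

Derivation:
Step 0: (((\f.(\g.(\h.((f h) g)))) t) w)
Step 1: ((\g.(\h.((t h) g))) w)
Step 2: (\h.((t h) w))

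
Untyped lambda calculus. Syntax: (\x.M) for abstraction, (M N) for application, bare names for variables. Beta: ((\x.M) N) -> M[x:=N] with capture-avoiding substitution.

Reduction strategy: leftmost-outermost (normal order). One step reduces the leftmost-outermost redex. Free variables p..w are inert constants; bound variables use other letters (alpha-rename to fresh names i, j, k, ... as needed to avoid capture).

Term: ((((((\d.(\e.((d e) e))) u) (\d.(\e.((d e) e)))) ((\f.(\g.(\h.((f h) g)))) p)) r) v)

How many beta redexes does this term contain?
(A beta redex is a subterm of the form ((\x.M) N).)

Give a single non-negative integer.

Answer: 2

Derivation:
Term: ((((((\d.(\e.((d e) e))) u) (\d.(\e.((d e) e)))) ((\f.(\g.(\h.((f h) g)))) p)) r) v)
  Redex: ((\d.(\e.((d e) e))) u)
  Redex: ((\f.(\g.(\h.((f h) g)))) p)
Total redexes: 2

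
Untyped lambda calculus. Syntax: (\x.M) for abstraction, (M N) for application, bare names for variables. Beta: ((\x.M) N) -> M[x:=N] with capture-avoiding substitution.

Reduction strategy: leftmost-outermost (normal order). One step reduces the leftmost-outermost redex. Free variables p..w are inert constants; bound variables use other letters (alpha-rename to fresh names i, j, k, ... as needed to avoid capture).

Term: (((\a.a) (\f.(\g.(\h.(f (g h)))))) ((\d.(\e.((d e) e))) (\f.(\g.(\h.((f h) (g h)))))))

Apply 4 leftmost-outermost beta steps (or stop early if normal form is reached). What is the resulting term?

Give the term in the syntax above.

Step 0: (((\a.a) (\f.(\g.(\h.(f (g h)))))) ((\d.(\e.((d e) e))) (\f.(\g.(\h.((f h) (g h)))))))
Step 1: ((\f.(\g.(\h.(f (g h))))) ((\d.(\e.((d e) e))) (\f.(\g.(\h.((f h) (g h)))))))
Step 2: (\g.(\h.(((\d.(\e.((d e) e))) (\f.(\g.(\h.((f h) (g h)))))) (g h))))
Step 3: (\g.(\h.((\e.(((\f.(\g.(\h.((f h) (g h))))) e) e)) (g h))))
Step 4: (\g.(\h.(((\f.(\g.(\h.((f h) (g h))))) (g h)) (g h))))

Answer: (\g.(\h.(((\f.(\g.(\h.((f h) (g h))))) (g h)) (g h))))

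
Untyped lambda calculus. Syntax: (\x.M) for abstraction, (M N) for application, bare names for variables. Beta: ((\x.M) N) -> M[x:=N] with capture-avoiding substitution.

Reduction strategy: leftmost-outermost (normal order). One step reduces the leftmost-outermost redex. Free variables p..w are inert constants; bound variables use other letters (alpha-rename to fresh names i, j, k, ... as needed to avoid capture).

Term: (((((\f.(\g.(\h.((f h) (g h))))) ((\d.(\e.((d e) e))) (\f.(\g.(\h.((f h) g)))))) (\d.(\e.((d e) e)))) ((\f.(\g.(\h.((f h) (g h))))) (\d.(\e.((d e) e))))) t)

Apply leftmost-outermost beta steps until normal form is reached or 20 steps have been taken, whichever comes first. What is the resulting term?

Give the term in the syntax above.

Step 0: (((((\f.(\g.(\h.((f h) (g h))))) ((\d.(\e.((d e) e))) (\f.(\g.(\h.((f h) g)))))) (\d.(\e.((d e) e)))) ((\f.(\g.(\h.((f h) (g h))))) (\d.(\e.((d e) e))))) t)
Step 1: ((((\g.(\h.((((\d.(\e.((d e) e))) (\f.(\g.(\h.((f h) g))))) h) (g h)))) (\d.(\e.((d e) e)))) ((\f.(\g.(\h.((f h) (g h))))) (\d.(\e.((d e) e))))) t)
Step 2: (((\h.((((\d.(\e.((d e) e))) (\f.(\g.(\h.((f h) g))))) h) ((\d.(\e.((d e) e))) h))) ((\f.(\g.(\h.((f h) (g h))))) (\d.(\e.((d e) e))))) t)
Step 3: (((((\d.(\e.((d e) e))) (\f.(\g.(\h.((f h) g))))) ((\f.(\g.(\h.((f h) (g h))))) (\d.(\e.((d e) e))))) ((\d.(\e.((d e) e))) ((\f.(\g.(\h.((f h) (g h))))) (\d.(\e.((d e) e)))))) t)
Step 4: ((((\e.(((\f.(\g.(\h.((f h) g)))) e) e)) ((\f.(\g.(\h.((f h) (g h))))) (\d.(\e.((d e) e))))) ((\d.(\e.((d e) e))) ((\f.(\g.(\h.((f h) (g h))))) (\d.(\e.((d e) e)))))) t)
Step 5: (((((\f.(\g.(\h.((f h) g)))) ((\f.(\g.(\h.((f h) (g h))))) (\d.(\e.((d e) e))))) ((\f.(\g.(\h.((f h) (g h))))) (\d.(\e.((d e) e))))) ((\d.(\e.((d e) e))) ((\f.(\g.(\h.((f h) (g h))))) (\d.(\e.((d e) e)))))) t)
Step 6: ((((\g.(\h.((((\f.(\g.(\h.((f h) (g h))))) (\d.(\e.((d e) e)))) h) g))) ((\f.(\g.(\h.((f h) (g h))))) (\d.(\e.((d e) e))))) ((\d.(\e.((d e) e))) ((\f.(\g.(\h.((f h) (g h))))) (\d.(\e.((d e) e)))))) t)
Step 7: (((\h.((((\f.(\g.(\h.((f h) (g h))))) (\d.(\e.((d e) e)))) h) ((\f.(\g.(\h.((f h) (g h))))) (\d.(\e.((d e) e)))))) ((\d.(\e.((d e) e))) ((\f.(\g.(\h.((f h) (g h))))) (\d.(\e.((d e) e)))))) t)
Step 8: (((((\f.(\g.(\h.((f h) (g h))))) (\d.(\e.((d e) e)))) ((\d.(\e.((d e) e))) ((\f.(\g.(\h.((f h) (g h))))) (\d.(\e.((d e) e)))))) ((\f.(\g.(\h.((f h) (g h))))) (\d.(\e.((d e) e))))) t)
Step 9: ((((\g.(\h.(((\d.(\e.((d e) e))) h) (g h)))) ((\d.(\e.((d e) e))) ((\f.(\g.(\h.((f h) (g h))))) (\d.(\e.((d e) e)))))) ((\f.(\g.(\h.((f h) (g h))))) (\d.(\e.((d e) e))))) t)
Step 10: (((\h.(((\d.(\e.((d e) e))) h) (((\d.(\e.((d e) e))) ((\f.(\g.(\h.((f h) (g h))))) (\d.(\e.((d e) e))))) h))) ((\f.(\g.(\h.((f h) (g h))))) (\d.(\e.((d e) e))))) t)
Step 11: ((((\d.(\e.((d e) e))) ((\f.(\g.(\h.((f h) (g h))))) (\d.(\e.((d e) e))))) (((\d.(\e.((d e) e))) ((\f.(\g.(\h.((f h) (g h))))) (\d.(\e.((d e) e))))) ((\f.(\g.(\h.((f h) (g h))))) (\d.(\e.((d e) e)))))) t)
Step 12: (((\e.((((\f.(\g.(\h.((f h) (g h))))) (\d.(\e.((d e) e)))) e) e)) (((\d.(\e.((d e) e))) ((\f.(\g.(\h.((f h) (g h))))) (\d.(\e.((d e) e))))) ((\f.(\g.(\h.((f h) (g h))))) (\d.(\e.((d e) e)))))) t)
Step 13: (((((\f.(\g.(\h.((f h) (g h))))) (\d.(\e.((d e) e)))) (((\d.(\e.((d e) e))) ((\f.(\g.(\h.((f h) (g h))))) (\d.(\e.((d e) e))))) ((\f.(\g.(\h.((f h) (g h))))) (\d.(\e.((d e) e)))))) (((\d.(\e.((d e) e))) ((\f.(\g.(\h.((f h) (g h))))) (\d.(\e.((d e) e))))) ((\f.(\g.(\h.((f h) (g h))))) (\d.(\e.((d e) e)))))) t)
Step 14: ((((\g.(\h.(((\d.(\e.((d e) e))) h) (g h)))) (((\d.(\e.((d e) e))) ((\f.(\g.(\h.((f h) (g h))))) (\d.(\e.((d e) e))))) ((\f.(\g.(\h.((f h) (g h))))) (\d.(\e.((d e) e)))))) (((\d.(\e.((d e) e))) ((\f.(\g.(\h.((f h) (g h))))) (\d.(\e.((d e) e))))) ((\f.(\g.(\h.((f h) (g h))))) (\d.(\e.((d e) e)))))) t)
Step 15: (((\h.(((\d.(\e.((d e) e))) h) ((((\d.(\e.((d e) e))) ((\f.(\g.(\h.((f h) (g h))))) (\d.(\e.((d e) e))))) ((\f.(\g.(\h.((f h) (g h))))) (\d.(\e.((d e) e))))) h))) (((\d.(\e.((d e) e))) ((\f.(\g.(\h.((f h) (g h))))) (\d.(\e.((d e) e))))) ((\f.(\g.(\h.((f h) (g h))))) (\d.(\e.((d e) e)))))) t)
Step 16: ((((\d.(\e.((d e) e))) (((\d.(\e.((d e) e))) ((\f.(\g.(\h.((f h) (g h))))) (\d.(\e.((d e) e))))) ((\f.(\g.(\h.((f h) (g h))))) (\d.(\e.((d e) e)))))) ((((\d.(\e.((d e) e))) ((\f.(\g.(\h.((f h) (g h))))) (\d.(\e.((d e) e))))) ((\f.(\g.(\h.((f h) (g h))))) (\d.(\e.((d e) e))))) (((\d.(\e.((d e) e))) ((\f.(\g.(\h.((f h) (g h))))) (\d.(\e.((d e) e))))) ((\f.(\g.(\h.((f h) (g h))))) (\d.(\e.((d e) e))))))) t)
Step 17: (((\e.(((((\d.(\e.((d e) e))) ((\f.(\g.(\h.((f h) (g h))))) (\d.(\e.((d e) e))))) ((\f.(\g.(\h.((f h) (g h))))) (\d.(\e.((d e) e))))) e) e)) ((((\d.(\e.((d e) e))) ((\f.(\g.(\h.((f h) (g h))))) (\d.(\e.((d e) e))))) ((\f.(\g.(\h.((f h) (g h))))) (\d.(\e.((d e) e))))) (((\d.(\e.((d e) e))) ((\f.(\g.(\h.((f h) (g h))))) (\d.(\e.((d e) e))))) ((\f.(\g.(\h.((f h) (g h))))) (\d.(\e.((d e) e))))))) t)
Step 18: ((((((\d.(\e.((d e) e))) ((\f.(\g.(\h.((f h) (g h))))) (\d.(\e.((d e) e))))) ((\f.(\g.(\h.((f h) (g h))))) (\d.(\e.((d e) e))))) ((((\d.(\e.((d e) e))) ((\f.(\g.(\h.((f h) (g h))))) (\d.(\e.((d e) e))))) ((\f.(\g.(\h.((f h) (g h))))) (\d.(\e.((d e) e))))) (((\d.(\e.((d e) e))) ((\f.(\g.(\h.((f h) (g h))))) (\d.(\e.((d e) e))))) ((\f.(\g.(\h.((f h) (g h))))) (\d.(\e.((d e) e))))))) ((((\d.(\e.((d e) e))) ((\f.(\g.(\h.((f h) (g h))))) (\d.(\e.((d e) e))))) ((\f.(\g.(\h.((f h) (g h))))) (\d.(\e.((d e) e))))) (((\d.(\e.((d e) e))) ((\f.(\g.(\h.((f h) (g h))))) (\d.(\e.((d e) e))))) ((\f.(\g.(\h.((f h) (g h))))) (\d.(\e.((d e) e))))))) t)
Step 19: (((((\e.((((\f.(\g.(\h.((f h) (g h))))) (\d.(\e.((d e) e)))) e) e)) ((\f.(\g.(\h.((f h) (g h))))) (\d.(\e.((d e) e))))) ((((\d.(\e.((d e) e))) ((\f.(\g.(\h.((f h) (g h))))) (\d.(\e.((d e) e))))) ((\f.(\g.(\h.((f h) (g h))))) (\d.(\e.((d e) e))))) (((\d.(\e.((d e) e))) ((\f.(\g.(\h.((f h) (g h))))) (\d.(\e.((d e) e))))) ((\f.(\g.(\h.((f h) (g h))))) (\d.(\e.((d e) e))))))) ((((\d.(\e.((d e) e))) ((\f.(\g.(\h.((f h) (g h))))) (\d.(\e.((d e) e))))) ((\f.(\g.(\h.((f h) (g h))))) (\d.(\e.((d e) e))))) (((\d.(\e.((d e) e))) ((\f.(\g.(\h.((f h) (g h))))) (\d.(\e.((d e) e))))) ((\f.(\g.(\h.((f h) (g h))))) (\d.(\e.((d e) e))))))) t)
Step 20: (((((((\f.(\g.(\h.((f h) (g h))))) (\d.(\e.((d e) e)))) ((\f.(\g.(\h.((f h) (g h))))) (\d.(\e.((d e) e))))) ((\f.(\g.(\h.((f h) (g h))))) (\d.(\e.((d e) e))))) ((((\d.(\e.((d e) e))) ((\f.(\g.(\h.((f h) (g h))))) (\d.(\e.((d e) e))))) ((\f.(\g.(\h.((f h) (g h))))) (\d.(\e.((d e) e))))) (((\d.(\e.((d e) e))) ((\f.(\g.(\h.((f h) (g h))))) (\d.(\e.((d e) e))))) ((\f.(\g.(\h.((f h) (g h))))) (\d.(\e.((d e) e))))))) ((((\d.(\e.((d e) e))) ((\f.(\g.(\h.((f h) (g h))))) (\d.(\e.((d e) e))))) ((\f.(\g.(\h.((f h) (g h))))) (\d.(\e.((d e) e))))) (((\d.(\e.((d e) e))) ((\f.(\g.(\h.((f h) (g h))))) (\d.(\e.((d e) e))))) ((\f.(\g.(\h.((f h) (g h))))) (\d.(\e.((d e) e))))))) t)

Answer: (((((((\f.(\g.(\h.((f h) (g h))))) (\d.(\e.((d e) e)))) ((\f.(\g.(\h.((f h) (g h))))) (\d.(\e.((d e) e))))) ((\f.(\g.(\h.((f h) (g h))))) (\d.(\e.((d e) e))))) ((((\d.(\e.((d e) e))) ((\f.(\g.(\h.((f h) (g h))))) (\d.(\e.((d e) e))))) ((\f.(\g.(\h.((f h) (g h))))) (\d.(\e.((d e) e))))) (((\d.(\e.((d e) e))) ((\f.(\g.(\h.((f h) (g h))))) (\d.(\e.((d e) e))))) ((\f.(\g.(\h.((f h) (g h))))) (\d.(\e.((d e) e))))))) ((((\d.(\e.((d e) e))) ((\f.(\g.(\h.((f h) (g h))))) (\d.(\e.((d e) e))))) ((\f.(\g.(\h.((f h) (g h))))) (\d.(\e.((d e) e))))) (((\d.(\e.((d e) e))) ((\f.(\g.(\h.((f h) (g h))))) (\d.(\e.((d e) e))))) ((\f.(\g.(\h.((f h) (g h))))) (\d.(\e.((d e) e))))))) t)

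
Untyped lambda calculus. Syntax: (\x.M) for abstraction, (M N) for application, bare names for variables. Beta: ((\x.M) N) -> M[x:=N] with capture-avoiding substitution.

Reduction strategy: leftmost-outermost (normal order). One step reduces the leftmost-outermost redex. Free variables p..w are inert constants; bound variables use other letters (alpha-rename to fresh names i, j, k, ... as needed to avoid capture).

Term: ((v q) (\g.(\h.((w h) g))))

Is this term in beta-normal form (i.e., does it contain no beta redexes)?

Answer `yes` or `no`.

Answer: yes

Derivation:
Term: ((v q) (\g.(\h.((w h) g))))
No beta redexes found.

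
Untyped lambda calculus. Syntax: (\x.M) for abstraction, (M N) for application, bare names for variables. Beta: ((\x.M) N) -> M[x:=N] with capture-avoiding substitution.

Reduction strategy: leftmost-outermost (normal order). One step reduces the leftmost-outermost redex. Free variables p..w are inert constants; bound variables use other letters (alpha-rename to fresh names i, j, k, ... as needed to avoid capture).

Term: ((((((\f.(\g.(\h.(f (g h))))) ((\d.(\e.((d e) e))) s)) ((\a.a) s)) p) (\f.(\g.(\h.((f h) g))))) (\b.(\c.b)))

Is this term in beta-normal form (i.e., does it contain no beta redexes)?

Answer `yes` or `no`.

Answer: no

Derivation:
Term: ((((((\f.(\g.(\h.(f (g h))))) ((\d.(\e.((d e) e))) s)) ((\a.a) s)) p) (\f.(\g.(\h.((f h) g))))) (\b.(\c.b)))
Found 3 beta redex(es).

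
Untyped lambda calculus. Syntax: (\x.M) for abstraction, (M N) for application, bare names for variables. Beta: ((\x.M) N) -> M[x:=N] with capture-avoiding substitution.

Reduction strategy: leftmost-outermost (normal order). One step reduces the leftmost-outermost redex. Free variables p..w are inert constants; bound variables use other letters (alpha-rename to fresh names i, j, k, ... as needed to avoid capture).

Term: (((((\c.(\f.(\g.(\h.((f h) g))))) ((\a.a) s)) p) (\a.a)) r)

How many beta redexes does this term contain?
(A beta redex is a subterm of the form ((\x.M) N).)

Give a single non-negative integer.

Term: (((((\c.(\f.(\g.(\h.((f h) g))))) ((\a.a) s)) p) (\a.a)) r)
  Redex: ((\c.(\f.(\g.(\h.((f h) g))))) ((\a.a) s))
  Redex: ((\a.a) s)
Total redexes: 2

Answer: 2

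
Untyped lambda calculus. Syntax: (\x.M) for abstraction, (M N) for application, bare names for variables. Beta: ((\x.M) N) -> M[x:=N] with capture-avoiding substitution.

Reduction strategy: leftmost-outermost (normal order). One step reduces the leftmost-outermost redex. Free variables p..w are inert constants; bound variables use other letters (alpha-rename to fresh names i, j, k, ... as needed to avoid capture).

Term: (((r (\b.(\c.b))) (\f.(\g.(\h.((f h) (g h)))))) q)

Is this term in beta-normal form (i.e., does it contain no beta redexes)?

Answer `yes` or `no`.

Term: (((r (\b.(\c.b))) (\f.(\g.(\h.((f h) (g h)))))) q)
No beta redexes found.

Answer: yes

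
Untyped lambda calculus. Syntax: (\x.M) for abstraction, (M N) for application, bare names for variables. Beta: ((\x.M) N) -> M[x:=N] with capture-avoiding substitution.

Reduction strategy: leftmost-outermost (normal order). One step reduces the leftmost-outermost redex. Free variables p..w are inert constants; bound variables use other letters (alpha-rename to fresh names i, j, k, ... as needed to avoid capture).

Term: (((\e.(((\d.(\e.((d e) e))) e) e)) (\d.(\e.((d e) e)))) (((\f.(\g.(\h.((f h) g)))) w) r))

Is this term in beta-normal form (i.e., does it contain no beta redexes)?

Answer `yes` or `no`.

Answer: no

Derivation:
Term: (((\e.(((\d.(\e.((d e) e))) e) e)) (\d.(\e.((d e) e)))) (((\f.(\g.(\h.((f h) g)))) w) r))
Found 3 beta redex(es).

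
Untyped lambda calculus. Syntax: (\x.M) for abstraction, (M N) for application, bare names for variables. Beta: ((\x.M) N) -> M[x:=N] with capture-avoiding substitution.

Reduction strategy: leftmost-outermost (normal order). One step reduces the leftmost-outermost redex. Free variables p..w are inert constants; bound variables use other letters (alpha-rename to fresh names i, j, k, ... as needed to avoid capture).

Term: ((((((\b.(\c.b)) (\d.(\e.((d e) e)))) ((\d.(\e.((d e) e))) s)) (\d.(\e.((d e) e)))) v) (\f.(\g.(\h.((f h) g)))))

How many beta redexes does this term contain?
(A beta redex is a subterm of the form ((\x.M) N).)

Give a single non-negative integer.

Term: ((((((\b.(\c.b)) (\d.(\e.((d e) e)))) ((\d.(\e.((d e) e))) s)) (\d.(\e.((d e) e)))) v) (\f.(\g.(\h.((f h) g)))))
  Redex: ((\b.(\c.b)) (\d.(\e.((d e) e))))
  Redex: ((\d.(\e.((d e) e))) s)
Total redexes: 2

Answer: 2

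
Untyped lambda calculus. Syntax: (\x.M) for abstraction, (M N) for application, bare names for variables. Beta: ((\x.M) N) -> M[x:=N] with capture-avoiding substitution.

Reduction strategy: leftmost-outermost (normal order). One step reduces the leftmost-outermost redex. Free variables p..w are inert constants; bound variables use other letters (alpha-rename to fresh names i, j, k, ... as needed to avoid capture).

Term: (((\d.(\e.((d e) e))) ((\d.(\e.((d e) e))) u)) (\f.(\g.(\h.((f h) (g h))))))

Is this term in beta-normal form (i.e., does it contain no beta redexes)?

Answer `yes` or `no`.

Answer: no

Derivation:
Term: (((\d.(\e.((d e) e))) ((\d.(\e.((d e) e))) u)) (\f.(\g.(\h.((f h) (g h))))))
Found 2 beta redex(es).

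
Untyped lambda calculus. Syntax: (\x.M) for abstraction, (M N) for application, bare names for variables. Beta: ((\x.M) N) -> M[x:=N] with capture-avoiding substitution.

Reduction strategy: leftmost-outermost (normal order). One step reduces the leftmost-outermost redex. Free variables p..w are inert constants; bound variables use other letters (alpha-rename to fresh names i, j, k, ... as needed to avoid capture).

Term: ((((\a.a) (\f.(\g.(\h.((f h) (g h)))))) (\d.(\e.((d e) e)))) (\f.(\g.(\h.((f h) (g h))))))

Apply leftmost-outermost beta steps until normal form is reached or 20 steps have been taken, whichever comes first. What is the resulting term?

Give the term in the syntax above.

Step 0: ((((\a.a) (\f.(\g.(\h.((f h) (g h)))))) (\d.(\e.((d e) e)))) (\f.(\g.(\h.((f h) (g h))))))
Step 1: (((\f.(\g.(\h.((f h) (g h))))) (\d.(\e.((d e) e)))) (\f.(\g.(\h.((f h) (g h))))))
Step 2: ((\g.(\h.(((\d.(\e.((d e) e))) h) (g h)))) (\f.(\g.(\h.((f h) (g h))))))
Step 3: (\h.(((\d.(\e.((d e) e))) h) ((\f.(\g.(\h.((f h) (g h))))) h)))
Step 4: (\h.((\e.((h e) e)) ((\f.(\g.(\h.((f h) (g h))))) h)))
Step 5: (\h.((h ((\f.(\g.(\h.((f h) (g h))))) h)) ((\f.(\g.(\h.((f h) (g h))))) h)))
Step 6: (\h.((h (\g.(\i.((h i) (g i))))) ((\f.(\g.(\h.((f h) (g h))))) h)))
Step 7: (\h.((h (\g.(\i.((h i) (g i))))) (\g.(\i.((h i) (g i))))))

Answer: (\h.((h (\g.(\i.((h i) (g i))))) (\g.(\i.((h i) (g i))))))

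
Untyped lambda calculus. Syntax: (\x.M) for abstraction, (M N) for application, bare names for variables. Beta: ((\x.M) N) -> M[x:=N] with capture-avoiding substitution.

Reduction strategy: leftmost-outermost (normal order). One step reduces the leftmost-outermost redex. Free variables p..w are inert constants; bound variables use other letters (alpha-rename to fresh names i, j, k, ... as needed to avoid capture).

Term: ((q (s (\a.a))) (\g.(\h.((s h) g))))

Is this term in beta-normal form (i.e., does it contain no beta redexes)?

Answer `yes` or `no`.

Answer: yes

Derivation:
Term: ((q (s (\a.a))) (\g.(\h.((s h) g))))
No beta redexes found.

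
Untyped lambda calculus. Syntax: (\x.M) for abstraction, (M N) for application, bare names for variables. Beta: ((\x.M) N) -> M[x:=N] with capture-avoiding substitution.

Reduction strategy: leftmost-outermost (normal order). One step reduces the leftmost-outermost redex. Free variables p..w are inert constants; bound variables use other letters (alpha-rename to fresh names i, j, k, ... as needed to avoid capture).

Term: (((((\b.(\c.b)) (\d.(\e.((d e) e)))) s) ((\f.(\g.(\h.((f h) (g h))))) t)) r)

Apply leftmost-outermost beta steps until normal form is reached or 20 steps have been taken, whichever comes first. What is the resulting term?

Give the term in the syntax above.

Step 0: (((((\b.(\c.b)) (\d.(\e.((d e) e)))) s) ((\f.(\g.(\h.((f h) (g h))))) t)) r)
Step 1: ((((\c.(\d.(\e.((d e) e)))) s) ((\f.(\g.(\h.((f h) (g h))))) t)) r)
Step 2: (((\d.(\e.((d e) e))) ((\f.(\g.(\h.((f h) (g h))))) t)) r)
Step 3: ((\e.((((\f.(\g.(\h.((f h) (g h))))) t) e) e)) r)
Step 4: ((((\f.(\g.(\h.((f h) (g h))))) t) r) r)
Step 5: (((\g.(\h.((t h) (g h)))) r) r)
Step 6: ((\h.((t h) (r h))) r)
Step 7: ((t r) (r r))

Answer: ((t r) (r r))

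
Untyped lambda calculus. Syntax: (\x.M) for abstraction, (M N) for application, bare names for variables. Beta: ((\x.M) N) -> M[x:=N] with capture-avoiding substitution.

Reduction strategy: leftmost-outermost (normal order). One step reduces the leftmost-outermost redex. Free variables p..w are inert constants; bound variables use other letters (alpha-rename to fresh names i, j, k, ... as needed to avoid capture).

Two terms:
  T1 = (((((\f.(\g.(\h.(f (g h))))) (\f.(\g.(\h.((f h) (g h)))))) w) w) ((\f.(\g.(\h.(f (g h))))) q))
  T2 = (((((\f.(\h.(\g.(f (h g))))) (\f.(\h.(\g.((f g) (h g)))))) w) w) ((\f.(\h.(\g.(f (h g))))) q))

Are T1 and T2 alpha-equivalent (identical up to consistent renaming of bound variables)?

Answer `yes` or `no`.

Term 1: (((((\f.(\g.(\h.(f (g h))))) (\f.(\g.(\h.((f h) (g h)))))) w) w) ((\f.(\g.(\h.(f (g h))))) q))
Term 2: (((((\f.(\h.(\g.(f (h g))))) (\f.(\h.(\g.((f g) (h g)))))) w) w) ((\f.(\h.(\g.(f (h g))))) q))
Alpha-equivalence: compare structure up to binder renaming.
Result: True

Answer: yes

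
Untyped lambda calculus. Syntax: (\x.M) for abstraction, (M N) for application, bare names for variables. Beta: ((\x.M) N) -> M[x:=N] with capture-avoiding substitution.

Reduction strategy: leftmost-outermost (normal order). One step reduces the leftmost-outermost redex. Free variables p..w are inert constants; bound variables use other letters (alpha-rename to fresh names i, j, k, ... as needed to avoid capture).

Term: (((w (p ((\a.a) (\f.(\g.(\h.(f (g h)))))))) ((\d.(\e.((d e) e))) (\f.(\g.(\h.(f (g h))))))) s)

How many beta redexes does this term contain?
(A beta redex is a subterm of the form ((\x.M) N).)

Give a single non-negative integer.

Term: (((w (p ((\a.a) (\f.(\g.(\h.(f (g h)))))))) ((\d.(\e.((d e) e))) (\f.(\g.(\h.(f (g h))))))) s)
  Redex: ((\a.a) (\f.(\g.(\h.(f (g h))))))
  Redex: ((\d.(\e.((d e) e))) (\f.(\g.(\h.(f (g h))))))
Total redexes: 2

Answer: 2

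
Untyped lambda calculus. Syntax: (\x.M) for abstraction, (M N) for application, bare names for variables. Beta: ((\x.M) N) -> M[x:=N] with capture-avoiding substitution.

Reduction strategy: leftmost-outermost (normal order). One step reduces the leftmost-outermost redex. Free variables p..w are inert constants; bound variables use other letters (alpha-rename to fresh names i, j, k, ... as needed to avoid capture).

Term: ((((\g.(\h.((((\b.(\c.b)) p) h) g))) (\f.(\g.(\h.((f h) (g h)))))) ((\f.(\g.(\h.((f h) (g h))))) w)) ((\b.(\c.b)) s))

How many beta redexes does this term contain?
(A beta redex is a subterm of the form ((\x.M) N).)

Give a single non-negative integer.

Term: ((((\g.(\h.((((\b.(\c.b)) p) h) g))) (\f.(\g.(\h.((f h) (g h)))))) ((\f.(\g.(\h.((f h) (g h))))) w)) ((\b.(\c.b)) s))
  Redex: ((\g.(\h.((((\b.(\c.b)) p) h) g))) (\f.(\g.(\h.((f h) (g h))))))
  Redex: ((\b.(\c.b)) p)
  Redex: ((\f.(\g.(\h.((f h) (g h))))) w)
  Redex: ((\b.(\c.b)) s)
Total redexes: 4

Answer: 4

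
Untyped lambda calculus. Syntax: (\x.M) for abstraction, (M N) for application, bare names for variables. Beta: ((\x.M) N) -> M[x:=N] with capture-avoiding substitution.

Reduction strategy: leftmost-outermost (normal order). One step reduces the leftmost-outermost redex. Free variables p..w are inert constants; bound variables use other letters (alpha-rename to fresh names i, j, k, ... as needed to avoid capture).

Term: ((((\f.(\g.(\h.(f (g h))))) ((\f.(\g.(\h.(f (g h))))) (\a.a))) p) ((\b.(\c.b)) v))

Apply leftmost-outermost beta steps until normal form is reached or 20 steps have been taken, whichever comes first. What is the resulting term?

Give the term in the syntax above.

Step 0: ((((\f.(\g.(\h.(f (g h))))) ((\f.(\g.(\h.(f (g h))))) (\a.a))) p) ((\b.(\c.b)) v))
Step 1: (((\g.(\h.(((\f.(\g.(\h.(f (g h))))) (\a.a)) (g h)))) p) ((\b.(\c.b)) v))
Step 2: ((\h.(((\f.(\g.(\h.(f (g h))))) (\a.a)) (p h))) ((\b.(\c.b)) v))
Step 3: (((\f.(\g.(\h.(f (g h))))) (\a.a)) (p ((\b.(\c.b)) v)))
Step 4: ((\g.(\h.((\a.a) (g h)))) (p ((\b.(\c.b)) v)))
Step 5: (\h.((\a.a) ((p ((\b.(\c.b)) v)) h)))
Step 6: (\h.((p ((\b.(\c.b)) v)) h))
Step 7: (\h.((p (\c.v)) h))

Answer: (\h.((p (\c.v)) h))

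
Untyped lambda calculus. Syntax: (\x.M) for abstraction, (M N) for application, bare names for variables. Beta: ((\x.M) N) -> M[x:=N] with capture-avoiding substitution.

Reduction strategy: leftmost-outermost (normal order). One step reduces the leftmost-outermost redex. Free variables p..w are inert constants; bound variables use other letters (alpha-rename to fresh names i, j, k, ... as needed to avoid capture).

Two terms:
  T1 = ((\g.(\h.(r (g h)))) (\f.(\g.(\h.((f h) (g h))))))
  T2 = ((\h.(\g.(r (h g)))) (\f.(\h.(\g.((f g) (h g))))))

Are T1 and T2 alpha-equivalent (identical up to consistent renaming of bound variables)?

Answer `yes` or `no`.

Answer: yes

Derivation:
Term 1: ((\g.(\h.(r (g h)))) (\f.(\g.(\h.((f h) (g h))))))
Term 2: ((\h.(\g.(r (h g)))) (\f.(\h.(\g.((f g) (h g))))))
Alpha-equivalence: compare structure up to binder renaming.
Result: True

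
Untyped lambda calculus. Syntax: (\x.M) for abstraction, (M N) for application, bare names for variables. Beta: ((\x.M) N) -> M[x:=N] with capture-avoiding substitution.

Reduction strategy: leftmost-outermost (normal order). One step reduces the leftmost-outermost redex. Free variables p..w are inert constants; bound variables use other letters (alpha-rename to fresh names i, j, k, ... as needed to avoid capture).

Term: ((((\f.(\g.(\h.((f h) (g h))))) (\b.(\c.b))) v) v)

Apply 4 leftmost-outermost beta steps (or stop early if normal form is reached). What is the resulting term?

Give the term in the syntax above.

Answer: ((\c.v) (v v))

Derivation:
Step 0: ((((\f.(\g.(\h.((f h) (g h))))) (\b.(\c.b))) v) v)
Step 1: (((\g.(\h.(((\b.(\c.b)) h) (g h)))) v) v)
Step 2: ((\h.(((\b.(\c.b)) h) (v h))) v)
Step 3: (((\b.(\c.b)) v) (v v))
Step 4: ((\c.v) (v v))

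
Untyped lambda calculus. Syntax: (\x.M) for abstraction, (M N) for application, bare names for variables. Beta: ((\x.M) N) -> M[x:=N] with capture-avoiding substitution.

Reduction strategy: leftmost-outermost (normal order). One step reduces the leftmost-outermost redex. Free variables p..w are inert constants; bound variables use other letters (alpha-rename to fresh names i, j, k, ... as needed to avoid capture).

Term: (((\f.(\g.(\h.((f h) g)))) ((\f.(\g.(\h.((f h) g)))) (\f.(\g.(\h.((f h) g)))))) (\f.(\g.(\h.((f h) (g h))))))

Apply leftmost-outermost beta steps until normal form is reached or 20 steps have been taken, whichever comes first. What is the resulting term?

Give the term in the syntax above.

Answer: (\h.(\i.(\j.((i j) (h j)))))

Derivation:
Step 0: (((\f.(\g.(\h.((f h) g)))) ((\f.(\g.(\h.((f h) g)))) (\f.(\g.(\h.((f h) g)))))) (\f.(\g.(\h.((f h) (g h))))))
Step 1: ((\g.(\h.((((\f.(\g.(\h.((f h) g)))) (\f.(\g.(\h.((f h) g))))) h) g))) (\f.(\g.(\h.((f h) (g h))))))
Step 2: (\h.((((\f.(\g.(\h.((f h) g)))) (\f.(\g.(\h.((f h) g))))) h) (\f.(\g.(\h.((f h) (g h)))))))
Step 3: (\h.(((\g.(\h.(((\f.(\g.(\h.((f h) g)))) h) g))) h) (\f.(\g.(\h.((f h) (g h)))))))
Step 4: (\h.((\i.(((\f.(\g.(\h.((f h) g)))) i) h)) (\f.(\g.(\h.((f h) (g h)))))))
Step 5: (\h.(((\f.(\g.(\h.((f h) g)))) (\f.(\g.(\h.((f h) (g h)))))) h))
Step 6: (\h.((\g.(\h.(((\f.(\g.(\h.((f h) (g h))))) h) g))) h))
Step 7: (\h.(\i.(((\f.(\g.(\h.((f h) (g h))))) i) h)))
Step 8: (\h.(\i.((\g.(\h.((i h) (g h)))) h)))
Step 9: (\h.(\i.(\j.((i j) (h j)))))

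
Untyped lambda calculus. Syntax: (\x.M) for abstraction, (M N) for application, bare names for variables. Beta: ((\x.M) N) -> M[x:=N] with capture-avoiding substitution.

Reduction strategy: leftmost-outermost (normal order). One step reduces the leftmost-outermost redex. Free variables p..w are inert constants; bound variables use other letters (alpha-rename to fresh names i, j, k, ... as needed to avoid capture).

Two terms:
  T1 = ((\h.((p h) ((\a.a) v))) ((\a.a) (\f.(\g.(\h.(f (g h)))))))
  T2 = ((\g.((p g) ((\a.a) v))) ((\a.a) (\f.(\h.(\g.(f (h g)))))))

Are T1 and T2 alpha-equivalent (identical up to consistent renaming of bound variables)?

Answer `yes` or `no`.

Term 1: ((\h.((p h) ((\a.a) v))) ((\a.a) (\f.(\g.(\h.(f (g h)))))))
Term 2: ((\g.((p g) ((\a.a) v))) ((\a.a) (\f.(\h.(\g.(f (h g)))))))
Alpha-equivalence: compare structure up to binder renaming.
Result: True

Answer: yes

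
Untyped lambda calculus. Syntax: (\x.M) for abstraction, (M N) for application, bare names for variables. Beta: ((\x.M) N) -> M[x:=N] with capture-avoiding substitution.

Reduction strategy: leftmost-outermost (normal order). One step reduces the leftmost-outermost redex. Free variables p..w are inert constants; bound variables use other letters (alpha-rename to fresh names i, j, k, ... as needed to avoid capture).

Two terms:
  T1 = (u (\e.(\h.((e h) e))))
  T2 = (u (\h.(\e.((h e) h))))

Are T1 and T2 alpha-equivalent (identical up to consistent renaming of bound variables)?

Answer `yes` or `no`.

Term 1: (u (\e.(\h.((e h) e))))
Term 2: (u (\h.(\e.((h e) h))))
Alpha-equivalence: compare structure up to binder renaming.
Result: True

Answer: yes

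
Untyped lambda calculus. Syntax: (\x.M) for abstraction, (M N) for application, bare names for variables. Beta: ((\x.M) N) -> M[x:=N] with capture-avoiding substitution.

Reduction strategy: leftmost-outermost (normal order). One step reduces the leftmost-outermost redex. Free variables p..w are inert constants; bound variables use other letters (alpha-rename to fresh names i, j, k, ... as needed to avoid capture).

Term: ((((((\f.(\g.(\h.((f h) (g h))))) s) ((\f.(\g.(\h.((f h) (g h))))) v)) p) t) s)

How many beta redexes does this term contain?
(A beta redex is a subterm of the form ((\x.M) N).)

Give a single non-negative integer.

Term: ((((((\f.(\g.(\h.((f h) (g h))))) s) ((\f.(\g.(\h.((f h) (g h))))) v)) p) t) s)
  Redex: ((\f.(\g.(\h.((f h) (g h))))) s)
  Redex: ((\f.(\g.(\h.((f h) (g h))))) v)
Total redexes: 2

Answer: 2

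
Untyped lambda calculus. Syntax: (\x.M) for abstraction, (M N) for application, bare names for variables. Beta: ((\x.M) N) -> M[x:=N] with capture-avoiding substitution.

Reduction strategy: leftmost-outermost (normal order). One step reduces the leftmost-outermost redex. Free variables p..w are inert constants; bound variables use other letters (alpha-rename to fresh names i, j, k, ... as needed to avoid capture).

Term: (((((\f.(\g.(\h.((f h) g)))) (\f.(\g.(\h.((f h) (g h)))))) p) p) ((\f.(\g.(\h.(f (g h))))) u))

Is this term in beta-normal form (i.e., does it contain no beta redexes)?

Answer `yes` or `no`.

Term: (((((\f.(\g.(\h.((f h) g)))) (\f.(\g.(\h.((f h) (g h)))))) p) p) ((\f.(\g.(\h.(f (g h))))) u))
Found 2 beta redex(es).

Answer: no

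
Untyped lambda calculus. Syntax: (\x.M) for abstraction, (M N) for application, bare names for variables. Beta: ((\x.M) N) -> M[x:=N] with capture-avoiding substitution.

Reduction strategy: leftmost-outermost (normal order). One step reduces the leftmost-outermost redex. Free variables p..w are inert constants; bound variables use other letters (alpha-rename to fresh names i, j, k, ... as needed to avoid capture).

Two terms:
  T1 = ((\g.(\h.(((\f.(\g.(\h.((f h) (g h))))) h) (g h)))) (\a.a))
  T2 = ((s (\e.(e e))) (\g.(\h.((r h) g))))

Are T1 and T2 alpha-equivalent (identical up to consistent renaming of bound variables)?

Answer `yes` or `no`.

Term 1: ((\g.(\h.(((\f.(\g.(\h.((f h) (g h))))) h) (g h)))) (\a.a))
Term 2: ((s (\e.(e e))) (\g.(\h.((r h) g))))
Alpha-equivalence: compare structure up to binder renaming.
Result: False

Answer: no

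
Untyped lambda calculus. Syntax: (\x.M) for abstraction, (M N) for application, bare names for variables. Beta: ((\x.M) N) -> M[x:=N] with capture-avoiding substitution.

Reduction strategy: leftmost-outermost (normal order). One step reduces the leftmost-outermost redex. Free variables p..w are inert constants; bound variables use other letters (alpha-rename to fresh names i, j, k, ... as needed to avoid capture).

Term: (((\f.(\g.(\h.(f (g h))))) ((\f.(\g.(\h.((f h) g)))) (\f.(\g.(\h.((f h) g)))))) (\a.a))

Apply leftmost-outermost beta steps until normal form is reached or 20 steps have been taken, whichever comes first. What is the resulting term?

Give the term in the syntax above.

Step 0: (((\f.(\g.(\h.(f (g h))))) ((\f.(\g.(\h.((f h) g)))) (\f.(\g.(\h.((f h) g)))))) (\a.a))
Step 1: ((\g.(\h.(((\f.(\g.(\h.((f h) g)))) (\f.(\g.(\h.((f h) g))))) (g h)))) (\a.a))
Step 2: (\h.(((\f.(\g.(\h.((f h) g)))) (\f.(\g.(\h.((f h) g))))) ((\a.a) h)))
Step 3: (\h.((\g.(\h.(((\f.(\g.(\h.((f h) g)))) h) g))) ((\a.a) h)))
Step 4: (\h.(\i.(((\f.(\g.(\h.((f h) g)))) i) ((\a.a) h))))
Step 5: (\h.(\i.((\g.(\h.((i h) g))) ((\a.a) h))))
Step 6: (\h.(\i.(\j.((i j) ((\a.a) h)))))
Step 7: (\h.(\i.(\j.((i j) h))))

Answer: (\h.(\i.(\j.((i j) h))))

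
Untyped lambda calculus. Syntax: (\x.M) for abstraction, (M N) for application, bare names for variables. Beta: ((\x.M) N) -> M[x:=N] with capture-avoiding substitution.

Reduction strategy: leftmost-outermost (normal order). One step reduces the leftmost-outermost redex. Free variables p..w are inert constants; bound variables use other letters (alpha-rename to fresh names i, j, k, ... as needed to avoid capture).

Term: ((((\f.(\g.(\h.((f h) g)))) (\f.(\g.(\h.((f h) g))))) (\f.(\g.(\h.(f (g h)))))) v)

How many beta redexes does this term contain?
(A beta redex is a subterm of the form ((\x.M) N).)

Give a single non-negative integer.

Term: ((((\f.(\g.(\h.((f h) g)))) (\f.(\g.(\h.((f h) g))))) (\f.(\g.(\h.(f (g h)))))) v)
  Redex: ((\f.(\g.(\h.((f h) g)))) (\f.(\g.(\h.((f h) g)))))
Total redexes: 1

Answer: 1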